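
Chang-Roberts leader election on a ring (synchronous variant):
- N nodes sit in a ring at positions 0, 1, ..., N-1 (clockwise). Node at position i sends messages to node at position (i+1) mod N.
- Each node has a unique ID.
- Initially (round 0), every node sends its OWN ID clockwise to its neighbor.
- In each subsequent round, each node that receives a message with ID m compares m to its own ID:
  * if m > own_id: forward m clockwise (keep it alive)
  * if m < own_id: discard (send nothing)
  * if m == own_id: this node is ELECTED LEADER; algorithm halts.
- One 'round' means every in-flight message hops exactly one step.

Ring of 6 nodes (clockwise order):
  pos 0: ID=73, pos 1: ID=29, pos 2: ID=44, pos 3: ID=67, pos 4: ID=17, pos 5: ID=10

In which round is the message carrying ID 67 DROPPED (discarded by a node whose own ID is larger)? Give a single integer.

Round 1: pos1(id29) recv 73: fwd; pos2(id44) recv 29: drop; pos3(id67) recv 44: drop; pos4(id17) recv 67: fwd; pos5(id10) recv 17: fwd; pos0(id73) recv 10: drop
Round 2: pos2(id44) recv 73: fwd; pos5(id10) recv 67: fwd; pos0(id73) recv 17: drop
Round 3: pos3(id67) recv 73: fwd; pos0(id73) recv 67: drop
Round 4: pos4(id17) recv 73: fwd
Round 5: pos5(id10) recv 73: fwd
Round 6: pos0(id73) recv 73: ELECTED
Message ID 67 originates at pos 3; dropped at pos 0 in round 3

Answer: 3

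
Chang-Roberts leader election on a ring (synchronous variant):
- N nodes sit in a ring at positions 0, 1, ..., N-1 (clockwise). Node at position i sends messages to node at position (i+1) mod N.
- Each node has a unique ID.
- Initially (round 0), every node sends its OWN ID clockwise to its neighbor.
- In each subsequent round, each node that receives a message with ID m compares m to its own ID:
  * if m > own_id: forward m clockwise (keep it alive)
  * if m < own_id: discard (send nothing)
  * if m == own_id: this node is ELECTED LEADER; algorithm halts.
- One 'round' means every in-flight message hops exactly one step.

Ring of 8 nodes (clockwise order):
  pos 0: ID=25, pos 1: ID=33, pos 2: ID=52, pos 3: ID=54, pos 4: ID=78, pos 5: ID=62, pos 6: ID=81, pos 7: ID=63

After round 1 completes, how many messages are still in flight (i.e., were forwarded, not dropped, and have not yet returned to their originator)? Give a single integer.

Answer: 3

Derivation:
Round 1: pos1(id33) recv 25: drop; pos2(id52) recv 33: drop; pos3(id54) recv 52: drop; pos4(id78) recv 54: drop; pos5(id62) recv 78: fwd; pos6(id81) recv 62: drop; pos7(id63) recv 81: fwd; pos0(id25) recv 63: fwd
After round 1: 3 messages still in flight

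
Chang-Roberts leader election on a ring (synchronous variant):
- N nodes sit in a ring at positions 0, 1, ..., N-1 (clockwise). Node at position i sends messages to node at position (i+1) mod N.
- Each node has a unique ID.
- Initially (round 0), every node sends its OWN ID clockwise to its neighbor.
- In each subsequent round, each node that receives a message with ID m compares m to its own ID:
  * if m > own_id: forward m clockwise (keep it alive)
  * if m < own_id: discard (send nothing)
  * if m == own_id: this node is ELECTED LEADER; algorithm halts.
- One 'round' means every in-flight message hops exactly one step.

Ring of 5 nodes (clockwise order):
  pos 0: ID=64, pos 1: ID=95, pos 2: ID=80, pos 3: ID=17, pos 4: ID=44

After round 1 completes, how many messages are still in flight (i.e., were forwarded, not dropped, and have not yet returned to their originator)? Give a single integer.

Answer: 2

Derivation:
Round 1: pos1(id95) recv 64: drop; pos2(id80) recv 95: fwd; pos3(id17) recv 80: fwd; pos4(id44) recv 17: drop; pos0(id64) recv 44: drop
After round 1: 2 messages still in flight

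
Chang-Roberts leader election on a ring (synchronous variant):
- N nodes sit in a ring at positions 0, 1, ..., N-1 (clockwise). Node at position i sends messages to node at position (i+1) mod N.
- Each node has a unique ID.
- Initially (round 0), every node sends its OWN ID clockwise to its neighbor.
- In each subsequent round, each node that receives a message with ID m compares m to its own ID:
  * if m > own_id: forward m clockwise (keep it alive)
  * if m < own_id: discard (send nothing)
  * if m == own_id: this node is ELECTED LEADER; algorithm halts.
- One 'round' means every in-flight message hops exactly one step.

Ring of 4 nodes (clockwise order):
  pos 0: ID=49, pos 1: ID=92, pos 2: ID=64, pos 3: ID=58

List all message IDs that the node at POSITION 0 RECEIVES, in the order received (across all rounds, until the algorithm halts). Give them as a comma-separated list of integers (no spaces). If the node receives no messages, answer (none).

Answer: 58,64,92

Derivation:
Round 1: pos1(id92) recv 49: drop; pos2(id64) recv 92: fwd; pos3(id58) recv 64: fwd; pos0(id49) recv 58: fwd
Round 2: pos3(id58) recv 92: fwd; pos0(id49) recv 64: fwd; pos1(id92) recv 58: drop
Round 3: pos0(id49) recv 92: fwd; pos1(id92) recv 64: drop
Round 4: pos1(id92) recv 92: ELECTED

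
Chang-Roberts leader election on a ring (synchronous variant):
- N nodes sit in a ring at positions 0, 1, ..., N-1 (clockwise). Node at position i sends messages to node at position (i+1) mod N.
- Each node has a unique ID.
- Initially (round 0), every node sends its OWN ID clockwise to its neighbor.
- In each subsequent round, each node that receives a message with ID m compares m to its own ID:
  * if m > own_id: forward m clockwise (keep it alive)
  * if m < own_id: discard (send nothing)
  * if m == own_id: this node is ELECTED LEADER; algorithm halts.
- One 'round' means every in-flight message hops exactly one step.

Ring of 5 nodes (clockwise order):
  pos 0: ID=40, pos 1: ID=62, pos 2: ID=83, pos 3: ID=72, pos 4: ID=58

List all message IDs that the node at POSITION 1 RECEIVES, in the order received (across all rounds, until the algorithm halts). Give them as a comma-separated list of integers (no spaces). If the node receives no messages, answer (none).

Round 1: pos1(id62) recv 40: drop; pos2(id83) recv 62: drop; pos3(id72) recv 83: fwd; pos4(id58) recv 72: fwd; pos0(id40) recv 58: fwd
Round 2: pos4(id58) recv 83: fwd; pos0(id40) recv 72: fwd; pos1(id62) recv 58: drop
Round 3: pos0(id40) recv 83: fwd; pos1(id62) recv 72: fwd
Round 4: pos1(id62) recv 83: fwd; pos2(id83) recv 72: drop
Round 5: pos2(id83) recv 83: ELECTED

Answer: 40,58,72,83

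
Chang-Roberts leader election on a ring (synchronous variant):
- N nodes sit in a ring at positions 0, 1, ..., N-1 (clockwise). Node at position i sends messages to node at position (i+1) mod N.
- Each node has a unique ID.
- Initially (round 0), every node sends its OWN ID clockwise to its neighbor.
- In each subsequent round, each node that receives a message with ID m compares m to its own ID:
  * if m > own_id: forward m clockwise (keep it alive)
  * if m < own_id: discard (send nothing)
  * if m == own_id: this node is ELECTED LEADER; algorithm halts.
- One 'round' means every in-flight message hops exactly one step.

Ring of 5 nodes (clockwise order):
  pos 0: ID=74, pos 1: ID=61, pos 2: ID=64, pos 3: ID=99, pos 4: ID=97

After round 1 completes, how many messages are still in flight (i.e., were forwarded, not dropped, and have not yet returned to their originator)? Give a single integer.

Round 1: pos1(id61) recv 74: fwd; pos2(id64) recv 61: drop; pos3(id99) recv 64: drop; pos4(id97) recv 99: fwd; pos0(id74) recv 97: fwd
After round 1: 3 messages still in flight

Answer: 3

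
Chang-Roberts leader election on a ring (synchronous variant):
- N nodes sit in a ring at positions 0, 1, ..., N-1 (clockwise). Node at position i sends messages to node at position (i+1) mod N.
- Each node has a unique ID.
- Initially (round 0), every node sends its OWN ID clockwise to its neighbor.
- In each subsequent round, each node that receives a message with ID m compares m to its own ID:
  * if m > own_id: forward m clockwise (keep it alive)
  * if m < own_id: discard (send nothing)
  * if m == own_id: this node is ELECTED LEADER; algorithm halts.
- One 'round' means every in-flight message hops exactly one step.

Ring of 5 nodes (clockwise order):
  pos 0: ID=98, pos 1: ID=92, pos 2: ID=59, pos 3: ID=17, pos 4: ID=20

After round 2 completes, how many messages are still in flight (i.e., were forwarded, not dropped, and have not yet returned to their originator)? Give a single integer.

Round 1: pos1(id92) recv 98: fwd; pos2(id59) recv 92: fwd; pos3(id17) recv 59: fwd; pos4(id20) recv 17: drop; pos0(id98) recv 20: drop
Round 2: pos2(id59) recv 98: fwd; pos3(id17) recv 92: fwd; pos4(id20) recv 59: fwd
After round 2: 3 messages still in flight

Answer: 3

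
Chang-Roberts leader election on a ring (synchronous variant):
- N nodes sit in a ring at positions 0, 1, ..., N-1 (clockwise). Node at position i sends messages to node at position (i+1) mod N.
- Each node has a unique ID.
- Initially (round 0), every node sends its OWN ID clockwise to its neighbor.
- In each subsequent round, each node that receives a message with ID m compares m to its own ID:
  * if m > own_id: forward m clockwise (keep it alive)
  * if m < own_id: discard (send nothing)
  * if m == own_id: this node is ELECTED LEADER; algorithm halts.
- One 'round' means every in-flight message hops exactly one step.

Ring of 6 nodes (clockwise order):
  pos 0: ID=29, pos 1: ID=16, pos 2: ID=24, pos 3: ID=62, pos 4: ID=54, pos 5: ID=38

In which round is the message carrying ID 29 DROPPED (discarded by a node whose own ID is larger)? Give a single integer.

Answer: 3

Derivation:
Round 1: pos1(id16) recv 29: fwd; pos2(id24) recv 16: drop; pos3(id62) recv 24: drop; pos4(id54) recv 62: fwd; pos5(id38) recv 54: fwd; pos0(id29) recv 38: fwd
Round 2: pos2(id24) recv 29: fwd; pos5(id38) recv 62: fwd; pos0(id29) recv 54: fwd; pos1(id16) recv 38: fwd
Round 3: pos3(id62) recv 29: drop; pos0(id29) recv 62: fwd; pos1(id16) recv 54: fwd; pos2(id24) recv 38: fwd
Round 4: pos1(id16) recv 62: fwd; pos2(id24) recv 54: fwd; pos3(id62) recv 38: drop
Round 5: pos2(id24) recv 62: fwd; pos3(id62) recv 54: drop
Round 6: pos3(id62) recv 62: ELECTED
Message ID 29 originates at pos 0; dropped at pos 3 in round 3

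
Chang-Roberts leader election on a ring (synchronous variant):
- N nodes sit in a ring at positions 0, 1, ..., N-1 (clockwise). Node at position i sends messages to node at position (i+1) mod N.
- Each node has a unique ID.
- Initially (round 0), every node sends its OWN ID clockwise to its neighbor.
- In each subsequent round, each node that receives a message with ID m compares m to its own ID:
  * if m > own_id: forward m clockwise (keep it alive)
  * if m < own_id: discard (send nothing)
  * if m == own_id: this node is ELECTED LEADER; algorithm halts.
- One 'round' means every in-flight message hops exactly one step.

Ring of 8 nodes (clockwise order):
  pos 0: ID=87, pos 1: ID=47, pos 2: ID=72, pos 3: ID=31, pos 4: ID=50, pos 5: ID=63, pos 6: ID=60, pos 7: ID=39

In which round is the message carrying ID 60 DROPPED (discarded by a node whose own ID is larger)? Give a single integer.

Round 1: pos1(id47) recv 87: fwd; pos2(id72) recv 47: drop; pos3(id31) recv 72: fwd; pos4(id50) recv 31: drop; pos5(id63) recv 50: drop; pos6(id60) recv 63: fwd; pos7(id39) recv 60: fwd; pos0(id87) recv 39: drop
Round 2: pos2(id72) recv 87: fwd; pos4(id50) recv 72: fwd; pos7(id39) recv 63: fwd; pos0(id87) recv 60: drop
Round 3: pos3(id31) recv 87: fwd; pos5(id63) recv 72: fwd; pos0(id87) recv 63: drop
Round 4: pos4(id50) recv 87: fwd; pos6(id60) recv 72: fwd
Round 5: pos5(id63) recv 87: fwd; pos7(id39) recv 72: fwd
Round 6: pos6(id60) recv 87: fwd; pos0(id87) recv 72: drop
Round 7: pos7(id39) recv 87: fwd
Round 8: pos0(id87) recv 87: ELECTED
Message ID 60 originates at pos 6; dropped at pos 0 in round 2

Answer: 2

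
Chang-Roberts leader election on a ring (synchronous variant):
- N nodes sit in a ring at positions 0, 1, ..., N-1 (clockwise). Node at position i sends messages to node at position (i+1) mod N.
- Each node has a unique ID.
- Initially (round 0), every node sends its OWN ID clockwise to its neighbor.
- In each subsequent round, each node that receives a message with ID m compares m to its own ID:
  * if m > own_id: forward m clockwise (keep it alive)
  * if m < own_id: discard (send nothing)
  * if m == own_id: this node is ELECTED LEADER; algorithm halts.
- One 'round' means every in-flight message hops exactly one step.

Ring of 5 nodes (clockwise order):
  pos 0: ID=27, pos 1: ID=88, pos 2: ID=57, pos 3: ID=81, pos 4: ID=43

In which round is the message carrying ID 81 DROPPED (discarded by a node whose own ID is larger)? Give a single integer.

Answer: 3

Derivation:
Round 1: pos1(id88) recv 27: drop; pos2(id57) recv 88: fwd; pos3(id81) recv 57: drop; pos4(id43) recv 81: fwd; pos0(id27) recv 43: fwd
Round 2: pos3(id81) recv 88: fwd; pos0(id27) recv 81: fwd; pos1(id88) recv 43: drop
Round 3: pos4(id43) recv 88: fwd; pos1(id88) recv 81: drop
Round 4: pos0(id27) recv 88: fwd
Round 5: pos1(id88) recv 88: ELECTED
Message ID 81 originates at pos 3; dropped at pos 1 in round 3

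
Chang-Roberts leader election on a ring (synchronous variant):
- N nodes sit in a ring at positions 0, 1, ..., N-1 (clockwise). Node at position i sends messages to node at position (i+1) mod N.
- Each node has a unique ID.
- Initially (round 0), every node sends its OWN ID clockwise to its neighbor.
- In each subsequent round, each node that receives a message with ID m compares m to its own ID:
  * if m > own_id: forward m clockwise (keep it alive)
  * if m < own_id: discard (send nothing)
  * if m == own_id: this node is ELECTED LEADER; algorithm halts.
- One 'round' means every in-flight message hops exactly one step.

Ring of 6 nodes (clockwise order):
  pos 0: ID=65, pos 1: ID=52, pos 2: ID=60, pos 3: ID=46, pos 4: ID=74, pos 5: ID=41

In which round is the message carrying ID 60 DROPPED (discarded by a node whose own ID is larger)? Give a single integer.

Round 1: pos1(id52) recv 65: fwd; pos2(id60) recv 52: drop; pos3(id46) recv 60: fwd; pos4(id74) recv 46: drop; pos5(id41) recv 74: fwd; pos0(id65) recv 41: drop
Round 2: pos2(id60) recv 65: fwd; pos4(id74) recv 60: drop; pos0(id65) recv 74: fwd
Round 3: pos3(id46) recv 65: fwd; pos1(id52) recv 74: fwd
Round 4: pos4(id74) recv 65: drop; pos2(id60) recv 74: fwd
Round 5: pos3(id46) recv 74: fwd
Round 6: pos4(id74) recv 74: ELECTED
Message ID 60 originates at pos 2; dropped at pos 4 in round 2

Answer: 2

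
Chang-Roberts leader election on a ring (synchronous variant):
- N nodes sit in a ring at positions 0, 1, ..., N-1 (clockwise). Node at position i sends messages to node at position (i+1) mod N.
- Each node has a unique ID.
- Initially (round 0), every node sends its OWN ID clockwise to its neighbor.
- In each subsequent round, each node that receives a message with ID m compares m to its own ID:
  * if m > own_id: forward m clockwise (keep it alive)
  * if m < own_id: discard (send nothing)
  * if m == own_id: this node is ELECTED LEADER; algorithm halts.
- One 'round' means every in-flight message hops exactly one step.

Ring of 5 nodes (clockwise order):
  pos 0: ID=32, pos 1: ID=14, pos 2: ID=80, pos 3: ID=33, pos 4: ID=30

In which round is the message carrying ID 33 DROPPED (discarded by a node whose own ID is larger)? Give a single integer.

Answer: 4

Derivation:
Round 1: pos1(id14) recv 32: fwd; pos2(id80) recv 14: drop; pos3(id33) recv 80: fwd; pos4(id30) recv 33: fwd; pos0(id32) recv 30: drop
Round 2: pos2(id80) recv 32: drop; pos4(id30) recv 80: fwd; pos0(id32) recv 33: fwd
Round 3: pos0(id32) recv 80: fwd; pos1(id14) recv 33: fwd
Round 4: pos1(id14) recv 80: fwd; pos2(id80) recv 33: drop
Round 5: pos2(id80) recv 80: ELECTED
Message ID 33 originates at pos 3; dropped at pos 2 in round 4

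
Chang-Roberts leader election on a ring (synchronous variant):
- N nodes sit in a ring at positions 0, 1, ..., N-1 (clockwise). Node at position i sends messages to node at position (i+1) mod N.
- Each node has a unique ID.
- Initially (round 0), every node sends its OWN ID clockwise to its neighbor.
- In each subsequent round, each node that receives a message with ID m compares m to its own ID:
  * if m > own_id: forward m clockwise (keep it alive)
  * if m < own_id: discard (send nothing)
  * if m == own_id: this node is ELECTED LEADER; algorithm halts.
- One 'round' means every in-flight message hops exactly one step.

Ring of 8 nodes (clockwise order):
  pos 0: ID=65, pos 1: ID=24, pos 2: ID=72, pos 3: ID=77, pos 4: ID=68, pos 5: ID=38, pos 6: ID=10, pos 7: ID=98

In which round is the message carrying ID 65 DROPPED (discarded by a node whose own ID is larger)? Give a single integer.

Round 1: pos1(id24) recv 65: fwd; pos2(id72) recv 24: drop; pos3(id77) recv 72: drop; pos4(id68) recv 77: fwd; pos5(id38) recv 68: fwd; pos6(id10) recv 38: fwd; pos7(id98) recv 10: drop; pos0(id65) recv 98: fwd
Round 2: pos2(id72) recv 65: drop; pos5(id38) recv 77: fwd; pos6(id10) recv 68: fwd; pos7(id98) recv 38: drop; pos1(id24) recv 98: fwd
Round 3: pos6(id10) recv 77: fwd; pos7(id98) recv 68: drop; pos2(id72) recv 98: fwd
Round 4: pos7(id98) recv 77: drop; pos3(id77) recv 98: fwd
Round 5: pos4(id68) recv 98: fwd
Round 6: pos5(id38) recv 98: fwd
Round 7: pos6(id10) recv 98: fwd
Round 8: pos7(id98) recv 98: ELECTED
Message ID 65 originates at pos 0; dropped at pos 2 in round 2

Answer: 2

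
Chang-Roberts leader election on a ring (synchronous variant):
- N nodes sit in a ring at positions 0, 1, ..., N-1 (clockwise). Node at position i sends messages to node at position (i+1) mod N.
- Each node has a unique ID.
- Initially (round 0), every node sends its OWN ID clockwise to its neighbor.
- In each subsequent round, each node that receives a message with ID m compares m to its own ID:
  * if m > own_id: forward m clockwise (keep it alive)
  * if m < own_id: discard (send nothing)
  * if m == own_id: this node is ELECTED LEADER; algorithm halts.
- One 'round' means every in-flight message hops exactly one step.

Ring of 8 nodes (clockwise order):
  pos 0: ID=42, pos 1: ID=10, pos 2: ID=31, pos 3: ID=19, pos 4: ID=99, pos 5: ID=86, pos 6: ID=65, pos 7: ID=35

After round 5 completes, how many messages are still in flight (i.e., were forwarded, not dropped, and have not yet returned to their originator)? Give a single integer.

Answer: 3

Derivation:
Round 1: pos1(id10) recv 42: fwd; pos2(id31) recv 10: drop; pos3(id19) recv 31: fwd; pos4(id99) recv 19: drop; pos5(id86) recv 99: fwd; pos6(id65) recv 86: fwd; pos7(id35) recv 65: fwd; pos0(id42) recv 35: drop
Round 2: pos2(id31) recv 42: fwd; pos4(id99) recv 31: drop; pos6(id65) recv 99: fwd; pos7(id35) recv 86: fwd; pos0(id42) recv 65: fwd
Round 3: pos3(id19) recv 42: fwd; pos7(id35) recv 99: fwd; pos0(id42) recv 86: fwd; pos1(id10) recv 65: fwd
Round 4: pos4(id99) recv 42: drop; pos0(id42) recv 99: fwd; pos1(id10) recv 86: fwd; pos2(id31) recv 65: fwd
Round 5: pos1(id10) recv 99: fwd; pos2(id31) recv 86: fwd; pos3(id19) recv 65: fwd
After round 5: 3 messages still in flight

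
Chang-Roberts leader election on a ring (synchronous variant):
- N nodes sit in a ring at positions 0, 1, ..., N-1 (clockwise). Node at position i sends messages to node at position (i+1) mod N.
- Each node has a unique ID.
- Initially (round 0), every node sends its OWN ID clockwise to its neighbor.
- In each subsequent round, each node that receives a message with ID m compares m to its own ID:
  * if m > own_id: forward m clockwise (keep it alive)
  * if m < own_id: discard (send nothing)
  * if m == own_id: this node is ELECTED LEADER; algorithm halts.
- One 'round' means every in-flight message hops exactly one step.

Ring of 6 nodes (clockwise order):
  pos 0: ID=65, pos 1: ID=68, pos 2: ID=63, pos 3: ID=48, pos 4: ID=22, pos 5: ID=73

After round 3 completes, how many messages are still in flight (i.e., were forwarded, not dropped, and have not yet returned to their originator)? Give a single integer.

Answer: 2

Derivation:
Round 1: pos1(id68) recv 65: drop; pos2(id63) recv 68: fwd; pos3(id48) recv 63: fwd; pos4(id22) recv 48: fwd; pos5(id73) recv 22: drop; pos0(id65) recv 73: fwd
Round 2: pos3(id48) recv 68: fwd; pos4(id22) recv 63: fwd; pos5(id73) recv 48: drop; pos1(id68) recv 73: fwd
Round 3: pos4(id22) recv 68: fwd; pos5(id73) recv 63: drop; pos2(id63) recv 73: fwd
After round 3: 2 messages still in flight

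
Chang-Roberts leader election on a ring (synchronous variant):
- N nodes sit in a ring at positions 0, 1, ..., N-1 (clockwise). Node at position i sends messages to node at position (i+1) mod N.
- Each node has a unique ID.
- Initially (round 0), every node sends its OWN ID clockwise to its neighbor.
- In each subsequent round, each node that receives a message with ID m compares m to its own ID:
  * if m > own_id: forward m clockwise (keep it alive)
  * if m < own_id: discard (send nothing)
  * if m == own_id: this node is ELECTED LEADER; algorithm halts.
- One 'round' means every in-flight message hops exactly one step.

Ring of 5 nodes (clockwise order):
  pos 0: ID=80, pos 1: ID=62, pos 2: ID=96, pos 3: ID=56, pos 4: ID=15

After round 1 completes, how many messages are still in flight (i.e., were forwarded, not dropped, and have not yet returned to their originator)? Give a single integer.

Answer: 3

Derivation:
Round 1: pos1(id62) recv 80: fwd; pos2(id96) recv 62: drop; pos3(id56) recv 96: fwd; pos4(id15) recv 56: fwd; pos0(id80) recv 15: drop
After round 1: 3 messages still in flight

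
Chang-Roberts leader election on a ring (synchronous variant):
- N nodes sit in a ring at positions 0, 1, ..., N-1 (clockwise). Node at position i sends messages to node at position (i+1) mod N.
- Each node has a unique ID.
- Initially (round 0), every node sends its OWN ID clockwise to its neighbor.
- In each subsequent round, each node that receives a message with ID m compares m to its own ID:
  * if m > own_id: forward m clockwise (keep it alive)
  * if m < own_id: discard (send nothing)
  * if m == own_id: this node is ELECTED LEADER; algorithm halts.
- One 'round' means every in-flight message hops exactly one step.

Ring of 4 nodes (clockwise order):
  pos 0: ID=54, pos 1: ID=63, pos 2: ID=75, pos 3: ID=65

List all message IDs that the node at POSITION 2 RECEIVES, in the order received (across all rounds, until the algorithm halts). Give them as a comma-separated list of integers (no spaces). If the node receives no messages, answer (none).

Answer: 63,65,75

Derivation:
Round 1: pos1(id63) recv 54: drop; pos2(id75) recv 63: drop; pos3(id65) recv 75: fwd; pos0(id54) recv 65: fwd
Round 2: pos0(id54) recv 75: fwd; pos1(id63) recv 65: fwd
Round 3: pos1(id63) recv 75: fwd; pos2(id75) recv 65: drop
Round 4: pos2(id75) recv 75: ELECTED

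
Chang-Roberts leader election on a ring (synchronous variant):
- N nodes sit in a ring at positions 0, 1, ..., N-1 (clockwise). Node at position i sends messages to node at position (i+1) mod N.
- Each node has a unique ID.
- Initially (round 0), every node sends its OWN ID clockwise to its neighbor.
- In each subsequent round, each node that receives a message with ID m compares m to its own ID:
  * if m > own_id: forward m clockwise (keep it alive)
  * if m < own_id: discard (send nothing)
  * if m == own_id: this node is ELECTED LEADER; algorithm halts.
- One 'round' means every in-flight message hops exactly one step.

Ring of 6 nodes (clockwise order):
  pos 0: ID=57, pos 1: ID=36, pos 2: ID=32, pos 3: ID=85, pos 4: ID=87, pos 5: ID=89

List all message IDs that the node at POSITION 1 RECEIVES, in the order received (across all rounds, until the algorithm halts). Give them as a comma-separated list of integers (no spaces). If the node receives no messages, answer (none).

Answer: 57,89

Derivation:
Round 1: pos1(id36) recv 57: fwd; pos2(id32) recv 36: fwd; pos3(id85) recv 32: drop; pos4(id87) recv 85: drop; pos5(id89) recv 87: drop; pos0(id57) recv 89: fwd
Round 2: pos2(id32) recv 57: fwd; pos3(id85) recv 36: drop; pos1(id36) recv 89: fwd
Round 3: pos3(id85) recv 57: drop; pos2(id32) recv 89: fwd
Round 4: pos3(id85) recv 89: fwd
Round 5: pos4(id87) recv 89: fwd
Round 6: pos5(id89) recv 89: ELECTED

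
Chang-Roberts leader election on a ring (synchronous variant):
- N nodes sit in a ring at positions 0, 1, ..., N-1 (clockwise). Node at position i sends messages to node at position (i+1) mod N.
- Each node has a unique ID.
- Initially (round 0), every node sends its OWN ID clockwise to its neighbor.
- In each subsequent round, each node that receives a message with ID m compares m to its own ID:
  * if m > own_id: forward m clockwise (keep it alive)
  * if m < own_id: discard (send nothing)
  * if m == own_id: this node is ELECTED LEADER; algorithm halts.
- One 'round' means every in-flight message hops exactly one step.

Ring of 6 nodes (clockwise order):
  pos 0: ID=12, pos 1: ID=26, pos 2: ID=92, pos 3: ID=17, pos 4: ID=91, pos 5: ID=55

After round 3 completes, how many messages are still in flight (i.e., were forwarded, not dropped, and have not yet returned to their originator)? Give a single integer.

Round 1: pos1(id26) recv 12: drop; pos2(id92) recv 26: drop; pos3(id17) recv 92: fwd; pos4(id91) recv 17: drop; pos5(id55) recv 91: fwd; pos0(id12) recv 55: fwd
Round 2: pos4(id91) recv 92: fwd; pos0(id12) recv 91: fwd; pos1(id26) recv 55: fwd
Round 3: pos5(id55) recv 92: fwd; pos1(id26) recv 91: fwd; pos2(id92) recv 55: drop
After round 3: 2 messages still in flight

Answer: 2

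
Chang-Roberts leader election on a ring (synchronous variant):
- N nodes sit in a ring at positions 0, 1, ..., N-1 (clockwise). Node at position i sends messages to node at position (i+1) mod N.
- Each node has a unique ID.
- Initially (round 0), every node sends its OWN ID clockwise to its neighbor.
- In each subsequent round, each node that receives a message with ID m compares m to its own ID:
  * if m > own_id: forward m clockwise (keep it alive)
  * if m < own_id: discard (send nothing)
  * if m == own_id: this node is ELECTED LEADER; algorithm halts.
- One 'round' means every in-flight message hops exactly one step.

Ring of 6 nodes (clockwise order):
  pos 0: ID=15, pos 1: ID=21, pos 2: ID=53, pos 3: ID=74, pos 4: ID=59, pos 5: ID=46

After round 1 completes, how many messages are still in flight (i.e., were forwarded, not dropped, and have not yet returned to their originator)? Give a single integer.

Round 1: pos1(id21) recv 15: drop; pos2(id53) recv 21: drop; pos3(id74) recv 53: drop; pos4(id59) recv 74: fwd; pos5(id46) recv 59: fwd; pos0(id15) recv 46: fwd
After round 1: 3 messages still in flight

Answer: 3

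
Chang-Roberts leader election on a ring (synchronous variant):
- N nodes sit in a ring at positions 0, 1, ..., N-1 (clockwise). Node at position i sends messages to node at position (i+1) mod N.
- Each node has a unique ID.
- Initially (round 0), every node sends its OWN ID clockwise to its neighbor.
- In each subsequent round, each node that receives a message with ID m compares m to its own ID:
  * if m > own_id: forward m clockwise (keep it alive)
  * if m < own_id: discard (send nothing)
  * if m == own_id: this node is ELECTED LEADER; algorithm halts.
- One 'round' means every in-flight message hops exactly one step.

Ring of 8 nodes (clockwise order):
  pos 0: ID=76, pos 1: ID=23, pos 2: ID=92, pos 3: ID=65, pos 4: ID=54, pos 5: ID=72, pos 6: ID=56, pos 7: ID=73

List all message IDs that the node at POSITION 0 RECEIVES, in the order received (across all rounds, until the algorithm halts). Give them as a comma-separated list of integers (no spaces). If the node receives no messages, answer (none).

Answer: 73,92

Derivation:
Round 1: pos1(id23) recv 76: fwd; pos2(id92) recv 23: drop; pos3(id65) recv 92: fwd; pos4(id54) recv 65: fwd; pos5(id72) recv 54: drop; pos6(id56) recv 72: fwd; pos7(id73) recv 56: drop; pos0(id76) recv 73: drop
Round 2: pos2(id92) recv 76: drop; pos4(id54) recv 92: fwd; pos5(id72) recv 65: drop; pos7(id73) recv 72: drop
Round 3: pos5(id72) recv 92: fwd
Round 4: pos6(id56) recv 92: fwd
Round 5: pos7(id73) recv 92: fwd
Round 6: pos0(id76) recv 92: fwd
Round 7: pos1(id23) recv 92: fwd
Round 8: pos2(id92) recv 92: ELECTED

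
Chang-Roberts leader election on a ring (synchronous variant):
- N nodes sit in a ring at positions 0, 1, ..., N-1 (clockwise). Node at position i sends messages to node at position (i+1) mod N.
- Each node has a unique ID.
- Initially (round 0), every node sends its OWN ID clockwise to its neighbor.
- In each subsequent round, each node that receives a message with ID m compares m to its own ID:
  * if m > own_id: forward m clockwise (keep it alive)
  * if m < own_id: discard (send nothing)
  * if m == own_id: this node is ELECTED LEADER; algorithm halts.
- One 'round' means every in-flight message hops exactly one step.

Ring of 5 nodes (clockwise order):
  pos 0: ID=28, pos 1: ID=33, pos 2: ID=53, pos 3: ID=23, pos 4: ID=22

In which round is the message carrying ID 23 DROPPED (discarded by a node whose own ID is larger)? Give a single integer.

Answer: 2

Derivation:
Round 1: pos1(id33) recv 28: drop; pos2(id53) recv 33: drop; pos3(id23) recv 53: fwd; pos4(id22) recv 23: fwd; pos0(id28) recv 22: drop
Round 2: pos4(id22) recv 53: fwd; pos0(id28) recv 23: drop
Round 3: pos0(id28) recv 53: fwd
Round 4: pos1(id33) recv 53: fwd
Round 5: pos2(id53) recv 53: ELECTED
Message ID 23 originates at pos 3; dropped at pos 0 in round 2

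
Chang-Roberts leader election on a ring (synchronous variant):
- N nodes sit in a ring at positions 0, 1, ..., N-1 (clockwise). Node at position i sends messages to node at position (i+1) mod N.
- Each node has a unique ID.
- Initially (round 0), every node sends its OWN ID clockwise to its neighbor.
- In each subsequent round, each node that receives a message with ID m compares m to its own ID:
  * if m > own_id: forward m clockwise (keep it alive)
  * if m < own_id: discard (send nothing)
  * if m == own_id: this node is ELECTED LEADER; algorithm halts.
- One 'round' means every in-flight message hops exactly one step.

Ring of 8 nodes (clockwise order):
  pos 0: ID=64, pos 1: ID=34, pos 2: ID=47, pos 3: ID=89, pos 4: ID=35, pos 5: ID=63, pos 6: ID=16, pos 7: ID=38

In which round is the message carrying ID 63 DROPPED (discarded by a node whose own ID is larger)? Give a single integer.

Round 1: pos1(id34) recv 64: fwd; pos2(id47) recv 34: drop; pos3(id89) recv 47: drop; pos4(id35) recv 89: fwd; pos5(id63) recv 35: drop; pos6(id16) recv 63: fwd; pos7(id38) recv 16: drop; pos0(id64) recv 38: drop
Round 2: pos2(id47) recv 64: fwd; pos5(id63) recv 89: fwd; pos7(id38) recv 63: fwd
Round 3: pos3(id89) recv 64: drop; pos6(id16) recv 89: fwd; pos0(id64) recv 63: drop
Round 4: pos7(id38) recv 89: fwd
Round 5: pos0(id64) recv 89: fwd
Round 6: pos1(id34) recv 89: fwd
Round 7: pos2(id47) recv 89: fwd
Round 8: pos3(id89) recv 89: ELECTED
Message ID 63 originates at pos 5; dropped at pos 0 in round 3

Answer: 3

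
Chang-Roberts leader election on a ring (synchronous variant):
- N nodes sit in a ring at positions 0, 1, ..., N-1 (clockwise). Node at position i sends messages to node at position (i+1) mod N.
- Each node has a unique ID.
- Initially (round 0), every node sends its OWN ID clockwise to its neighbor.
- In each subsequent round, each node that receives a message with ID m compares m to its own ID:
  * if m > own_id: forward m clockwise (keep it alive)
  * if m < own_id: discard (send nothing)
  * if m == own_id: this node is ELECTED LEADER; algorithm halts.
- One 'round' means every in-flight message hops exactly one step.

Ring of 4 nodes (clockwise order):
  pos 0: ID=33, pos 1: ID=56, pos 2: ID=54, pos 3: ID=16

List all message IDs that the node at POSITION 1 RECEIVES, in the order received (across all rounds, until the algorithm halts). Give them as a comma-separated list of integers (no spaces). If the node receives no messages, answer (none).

Round 1: pos1(id56) recv 33: drop; pos2(id54) recv 56: fwd; pos3(id16) recv 54: fwd; pos0(id33) recv 16: drop
Round 2: pos3(id16) recv 56: fwd; pos0(id33) recv 54: fwd
Round 3: pos0(id33) recv 56: fwd; pos1(id56) recv 54: drop
Round 4: pos1(id56) recv 56: ELECTED

Answer: 33,54,56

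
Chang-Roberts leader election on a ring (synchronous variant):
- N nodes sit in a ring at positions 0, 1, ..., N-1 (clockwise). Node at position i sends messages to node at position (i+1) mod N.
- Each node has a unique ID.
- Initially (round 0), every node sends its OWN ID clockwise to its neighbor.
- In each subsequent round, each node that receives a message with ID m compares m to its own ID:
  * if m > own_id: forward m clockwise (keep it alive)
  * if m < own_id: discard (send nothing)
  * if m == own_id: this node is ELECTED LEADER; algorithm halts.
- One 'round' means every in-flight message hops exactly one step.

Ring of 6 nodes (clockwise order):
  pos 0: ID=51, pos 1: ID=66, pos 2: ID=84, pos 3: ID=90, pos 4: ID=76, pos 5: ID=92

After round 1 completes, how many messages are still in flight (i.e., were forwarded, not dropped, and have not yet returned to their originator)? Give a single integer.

Answer: 2

Derivation:
Round 1: pos1(id66) recv 51: drop; pos2(id84) recv 66: drop; pos3(id90) recv 84: drop; pos4(id76) recv 90: fwd; pos5(id92) recv 76: drop; pos0(id51) recv 92: fwd
After round 1: 2 messages still in flight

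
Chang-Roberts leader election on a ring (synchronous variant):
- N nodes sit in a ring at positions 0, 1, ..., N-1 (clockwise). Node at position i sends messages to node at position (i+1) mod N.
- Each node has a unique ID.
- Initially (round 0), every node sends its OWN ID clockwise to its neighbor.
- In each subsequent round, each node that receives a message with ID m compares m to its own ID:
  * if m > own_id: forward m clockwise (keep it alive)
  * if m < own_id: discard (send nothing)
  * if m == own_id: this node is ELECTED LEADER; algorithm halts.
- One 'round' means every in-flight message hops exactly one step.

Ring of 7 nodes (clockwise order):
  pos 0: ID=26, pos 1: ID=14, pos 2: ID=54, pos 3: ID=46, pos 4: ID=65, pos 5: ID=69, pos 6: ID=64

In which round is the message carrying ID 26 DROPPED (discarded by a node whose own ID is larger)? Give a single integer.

Round 1: pos1(id14) recv 26: fwd; pos2(id54) recv 14: drop; pos3(id46) recv 54: fwd; pos4(id65) recv 46: drop; pos5(id69) recv 65: drop; pos6(id64) recv 69: fwd; pos0(id26) recv 64: fwd
Round 2: pos2(id54) recv 26: drop; pos4(id65) recv 54: drop; pos0(id26) recv 69: fwd; pos1(id14) recv 64: fwd
Round 3: pos1(id14) recv 69: fwd; pos2(id54) recv 64: fwd
Round 4: pos2(id54) recv 69: fwd; pos3(id46) recv 64: fwd
Round 5: pos3(id46) recv 69: fwd; pos4(id65) recv 64: drop
Round 6: pos4(id65) recv 69: fwd
Round 7: pos5(id69) recv 69: ELECTED
Message ID 26 originates at pos 0; dropped at pos 2 in round 2

Answer: 2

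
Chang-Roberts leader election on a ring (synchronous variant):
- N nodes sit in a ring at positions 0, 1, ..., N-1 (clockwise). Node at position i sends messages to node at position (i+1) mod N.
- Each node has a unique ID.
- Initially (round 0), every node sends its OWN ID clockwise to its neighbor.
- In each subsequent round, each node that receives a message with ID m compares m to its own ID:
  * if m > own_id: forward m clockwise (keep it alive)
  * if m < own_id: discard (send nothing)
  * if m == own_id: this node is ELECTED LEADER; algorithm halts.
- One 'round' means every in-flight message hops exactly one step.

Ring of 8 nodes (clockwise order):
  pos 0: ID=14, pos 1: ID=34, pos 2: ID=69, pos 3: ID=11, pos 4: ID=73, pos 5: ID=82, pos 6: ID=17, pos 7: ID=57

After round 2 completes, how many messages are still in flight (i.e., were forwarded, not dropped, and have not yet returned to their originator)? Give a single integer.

Round 1: pos1(id34) recv 14: drop; pos2(id69) recv 34: drop; pos3(id11) recv 69: fwd; pos4(id73) recv 11: drop; pos5(id82) recv 73: drop; pos6(id17) recv 82: fwd; pos7(id57) recv 17: drop; pos0(id14) recv 57: fwd
Round 2: pos4(id73) recv 69: drop; pos7(id57) recv 82: fwd; pos1(id34) recv 57: fwd
After round 2: 2 messages still in flight

Answer: 2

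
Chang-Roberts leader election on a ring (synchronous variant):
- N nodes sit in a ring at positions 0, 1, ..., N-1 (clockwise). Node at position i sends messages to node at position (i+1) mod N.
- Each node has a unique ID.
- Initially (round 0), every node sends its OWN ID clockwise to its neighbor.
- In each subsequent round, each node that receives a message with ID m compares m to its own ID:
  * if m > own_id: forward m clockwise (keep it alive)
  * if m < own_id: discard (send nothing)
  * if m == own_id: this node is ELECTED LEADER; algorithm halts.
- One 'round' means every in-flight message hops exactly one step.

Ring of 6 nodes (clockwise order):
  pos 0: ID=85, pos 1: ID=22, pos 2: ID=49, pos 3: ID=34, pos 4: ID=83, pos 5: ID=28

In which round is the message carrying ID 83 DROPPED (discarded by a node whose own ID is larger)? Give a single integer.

Answer: 2

Derivation:
Round 1: pos1(id22) recv 85: fwd; pos2(id49) recv 22: drop; pos3(id34) recv 49: fwd; pos4(id83) recv 34: drop; pos5(id28) recv 83: fwd; pos0(id85) recv 28: drop
Round 2: pos2(id49) recv 85: fwd; pos4(id83) recv 49: drop; pos0(id85) recv 83: drop
Round 3: pos3(id34) recv 85: fwd
Round 4: pos4(id83) recv 85: fwd
Round 5: pos5(id28) recv 85: fwd
Round 6: pos0(id85) recv 85: ELECTED
Message ID 83 originates at pos 4; dropped at pos 0 in round 2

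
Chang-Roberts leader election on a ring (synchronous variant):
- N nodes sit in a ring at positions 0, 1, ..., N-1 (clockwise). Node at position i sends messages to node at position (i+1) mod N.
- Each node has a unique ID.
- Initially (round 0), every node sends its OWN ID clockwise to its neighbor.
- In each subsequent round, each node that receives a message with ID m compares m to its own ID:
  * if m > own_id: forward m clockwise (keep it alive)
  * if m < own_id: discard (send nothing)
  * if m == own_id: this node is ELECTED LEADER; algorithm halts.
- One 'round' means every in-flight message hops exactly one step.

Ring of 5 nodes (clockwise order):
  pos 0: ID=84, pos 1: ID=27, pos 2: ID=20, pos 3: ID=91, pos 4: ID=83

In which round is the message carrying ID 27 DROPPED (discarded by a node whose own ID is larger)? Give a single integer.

Answer: 2

Derivation:
Round 1: pos1(id27) recv 84: fwd; pos2(id20) recv 27: fwd; pos3(id91) recv 20: drop; pos4(id83) recv 91: fwd; pos0(id84) recv 83: drop
Round 2: pos2(id20) recv 84: fwd; pos3(id91) recv 27: drop; pos0(id84) recv 91: fwd
Round 3: pos3(id91) recv 84: drop; pos1(id27) recv 91: fwd
Round 4: pos2(id20) recv 91: fwd
Round 5: pos3(id91) recv 91: ELECTED
Message ID 27 originates at pos 1; dropped at pos 3 in round 2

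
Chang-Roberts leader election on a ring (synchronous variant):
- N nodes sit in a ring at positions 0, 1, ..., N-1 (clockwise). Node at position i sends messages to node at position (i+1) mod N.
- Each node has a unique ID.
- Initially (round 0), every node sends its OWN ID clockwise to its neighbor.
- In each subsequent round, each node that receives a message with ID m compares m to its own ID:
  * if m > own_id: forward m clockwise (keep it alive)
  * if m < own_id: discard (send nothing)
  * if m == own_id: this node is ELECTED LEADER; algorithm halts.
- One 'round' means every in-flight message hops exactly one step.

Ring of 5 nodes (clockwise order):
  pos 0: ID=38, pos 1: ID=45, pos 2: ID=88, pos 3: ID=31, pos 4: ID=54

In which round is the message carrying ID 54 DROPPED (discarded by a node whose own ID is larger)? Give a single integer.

Answer: 3

Derivation:
Round 1: pos1(id45) recv 38: drop; pos2(id88) recv 45: drop; pos3(id31) recv 88: fwd; pos4(id54) recv 31: drop; pos0(id38) recv 54: fwd
Round 2: pos4(id54) recv 88: fwd; pos1(id45) recv 54: fwd
Round 3: pos0(id38) recv 88: fwd; pos2(id88) recv 54: drop
Round 4: pos1(id45) recv 88: fwd
Round 5: pos2(id88) recv 88: ELECTED
Message ID 54 originates at pos 4; dropped at pos 2 in round 3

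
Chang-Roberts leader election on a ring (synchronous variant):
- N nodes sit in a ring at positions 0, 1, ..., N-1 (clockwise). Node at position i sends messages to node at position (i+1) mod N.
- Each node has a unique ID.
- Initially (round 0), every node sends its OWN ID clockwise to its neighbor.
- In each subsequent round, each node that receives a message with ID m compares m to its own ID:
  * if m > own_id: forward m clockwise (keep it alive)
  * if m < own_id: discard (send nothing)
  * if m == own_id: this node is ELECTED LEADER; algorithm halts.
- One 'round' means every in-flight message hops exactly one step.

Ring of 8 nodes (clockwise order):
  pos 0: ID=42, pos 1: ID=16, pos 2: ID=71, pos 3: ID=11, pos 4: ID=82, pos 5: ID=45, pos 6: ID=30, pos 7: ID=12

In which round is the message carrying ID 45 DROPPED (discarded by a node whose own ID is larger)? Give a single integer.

Answer: 5

Derivation:
Round 1: pos1(id16) recv 42: fwd; pos2(id71) recv 16: drop; pos3(id11) recv 71: fwd; pos4(id82) recv 11: drop; pos5(id45) recv 82: fwd; pos6(id30) recv 45: fwd; pos7(id12) recv 30: fwd; pos0(id42) recv 12: drop
Round 2: pos2(id71) recv 42: drop; pos4(id82) recv 71: drop; pos6(id30) recv 82: fwd; pos7(id12) recv 45: fwd; pos0(id42) recv 30: drop
Round 3: pos7(id12) recv 82: fwd; pos0(id42) recv 45: fwd
Round 4: pos0(id42) recv 82: fwd; pos1(id16) recv 45: fwd
Round 5: pos1(id16) recv 82: fwd; pos2(id71) recv 45: drop
Round 6: pos2(id71) recv 82: fwd
Round 7: pos3(id11) recv 82: fwd
Round 8: pos4(id82) recv 82: ELECTED
Message ID 45 originates at pos 5; dropped at pos 2 in round 5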